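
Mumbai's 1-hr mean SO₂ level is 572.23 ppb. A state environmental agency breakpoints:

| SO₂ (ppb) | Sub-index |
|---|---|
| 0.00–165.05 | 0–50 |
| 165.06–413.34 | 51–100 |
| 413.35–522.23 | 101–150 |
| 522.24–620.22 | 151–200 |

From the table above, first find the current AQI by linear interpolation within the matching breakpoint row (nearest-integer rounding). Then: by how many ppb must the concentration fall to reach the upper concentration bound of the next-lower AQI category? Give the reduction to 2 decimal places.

SO₂: 572.23 lies in 522.24–620.22, so I_lo=151, I_hi=200, C_lo=522.24, C_hi=620.22.
(200−151)/(620.22−522.24) × (572.23−522.24) + 151 = 49/97.98 × 49.99 + 151 ≈ 176.00 → 176.
Current AQI 176 is in the Unhealthy range (151–200). The next-lower category tops out at AQI 150, whose upper concentration bound is 522.23 ppb.
Reduction needed = 572.23 − 522.23 = 50.00 ppb.

50.00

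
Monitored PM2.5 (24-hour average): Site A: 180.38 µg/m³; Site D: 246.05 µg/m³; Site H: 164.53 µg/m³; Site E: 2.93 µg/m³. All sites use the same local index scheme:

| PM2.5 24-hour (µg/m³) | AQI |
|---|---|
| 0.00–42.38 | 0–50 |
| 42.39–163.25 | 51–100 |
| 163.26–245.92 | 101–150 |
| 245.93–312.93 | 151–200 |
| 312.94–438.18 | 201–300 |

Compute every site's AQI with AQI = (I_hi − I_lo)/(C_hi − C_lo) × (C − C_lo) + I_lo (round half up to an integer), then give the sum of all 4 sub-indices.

367

Site A: 180.38 ∈ [163.26, 245.92] ↔ index [101, 150].
101 + (180.38−163.26)·(150−101)/(245.92−163.26) = 101 + 17.12·49/82.66 ≈ 111.15, so AQI = 111.
Site D 246.05: bracket 245.93–312.93 → index 151–200; slope 49/67.00, offset 0.12.
AQI = 151 + 49/67.00·0.12 ≈ 151.09 ⇒ 151.
Site H: 164.53 lies in 163.26–245.92, so I_lo=101, I_hi=150, C_lo=163.26, C_hi=245.92.
(150−101)/(245.92−163.26) × (164.53−163.26) + 101 = 49/82.66 × 1.27 + 101 ≈ 101.75 → 102.
Site E 2.93: bracket 0.00–42.38 → index 0–50; slope 50/42.38, offset 2.93.
AQI = 0 + 50/42.38·2.93 ≈ 3.46 ⇒ 3.
AQIs: Site A=111, Site D=151, Site H=102, Site E=3. Sum = 111 + 151 + 102 + 3 = 367.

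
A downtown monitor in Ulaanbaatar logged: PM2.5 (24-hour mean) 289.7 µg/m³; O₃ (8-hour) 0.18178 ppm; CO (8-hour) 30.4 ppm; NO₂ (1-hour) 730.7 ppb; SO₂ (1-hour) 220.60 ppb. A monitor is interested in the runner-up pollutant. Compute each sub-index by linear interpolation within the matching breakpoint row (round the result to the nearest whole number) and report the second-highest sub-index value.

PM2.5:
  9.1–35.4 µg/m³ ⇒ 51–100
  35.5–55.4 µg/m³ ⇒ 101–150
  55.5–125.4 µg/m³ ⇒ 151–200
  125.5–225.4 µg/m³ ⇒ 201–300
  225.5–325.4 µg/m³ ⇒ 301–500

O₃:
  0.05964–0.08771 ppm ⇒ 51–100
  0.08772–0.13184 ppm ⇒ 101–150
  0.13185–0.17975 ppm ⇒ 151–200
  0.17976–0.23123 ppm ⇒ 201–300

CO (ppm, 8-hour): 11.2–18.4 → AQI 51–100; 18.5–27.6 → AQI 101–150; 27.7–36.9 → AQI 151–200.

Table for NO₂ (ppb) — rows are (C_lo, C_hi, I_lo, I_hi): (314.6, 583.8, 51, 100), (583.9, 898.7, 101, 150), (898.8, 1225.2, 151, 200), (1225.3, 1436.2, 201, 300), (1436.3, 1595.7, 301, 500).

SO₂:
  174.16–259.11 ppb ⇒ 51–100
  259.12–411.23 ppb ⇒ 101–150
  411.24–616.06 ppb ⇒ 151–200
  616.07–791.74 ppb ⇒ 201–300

PM2.5: 289.7 lies in 225.5–325.4, so I_lo=301, I_hi=500, C_lo=225.5, C_hi=325.4.
(500−301)/(325.4−225.5) × (289.7−225.5) + 301 = 199/99.9 × 64.2 + 301 ≈ 428.89 → 429.
O₃ 0.18178: bracket 0.17976–0.23123 → index 201–300; slope 99/0.05147, offset 0.00202.
AQI = 201 + 99/0.05147·0.00202 ≈ 204.89 ⇒ 205.
CO: 30.4 lies in 27.7–36.9, so I_lo=151, I_hi=200, C_lo=27.7, C_hi=36.9.
(200−151)/(36.9−27.7) × (30.4−27.7) + 151 = 49/9.2 × 2.7 + 151 ≈ 165.38 → 165.
NO₂: 730.7 lies in 583.9–898.7, so I_lo=101, I_hi=150, C_lo=583.9, C_hi=898.7.
(150−101)/(898.7−583.9) × (730.7−583.9) + 101 = 49/314.8 × 146.8 + 101 ≈ 123.85 → 124.
SO₂: 220.60 ∈ [174.16, 259.11] ↔ index [51, 100].
51 + (220.60−174.16)·(100−51)/(259.11−174.16) = 51 + 46.44·49/84.95 ≈ 77.79, so AQI = 78.
Sub-indices: PM2.5→429, O₃→205, CO→165, NO₂→124, SO₂→78. Ranked high→low: 429, 205, 165, 124, 78. Second-highest sub-index = 205.

205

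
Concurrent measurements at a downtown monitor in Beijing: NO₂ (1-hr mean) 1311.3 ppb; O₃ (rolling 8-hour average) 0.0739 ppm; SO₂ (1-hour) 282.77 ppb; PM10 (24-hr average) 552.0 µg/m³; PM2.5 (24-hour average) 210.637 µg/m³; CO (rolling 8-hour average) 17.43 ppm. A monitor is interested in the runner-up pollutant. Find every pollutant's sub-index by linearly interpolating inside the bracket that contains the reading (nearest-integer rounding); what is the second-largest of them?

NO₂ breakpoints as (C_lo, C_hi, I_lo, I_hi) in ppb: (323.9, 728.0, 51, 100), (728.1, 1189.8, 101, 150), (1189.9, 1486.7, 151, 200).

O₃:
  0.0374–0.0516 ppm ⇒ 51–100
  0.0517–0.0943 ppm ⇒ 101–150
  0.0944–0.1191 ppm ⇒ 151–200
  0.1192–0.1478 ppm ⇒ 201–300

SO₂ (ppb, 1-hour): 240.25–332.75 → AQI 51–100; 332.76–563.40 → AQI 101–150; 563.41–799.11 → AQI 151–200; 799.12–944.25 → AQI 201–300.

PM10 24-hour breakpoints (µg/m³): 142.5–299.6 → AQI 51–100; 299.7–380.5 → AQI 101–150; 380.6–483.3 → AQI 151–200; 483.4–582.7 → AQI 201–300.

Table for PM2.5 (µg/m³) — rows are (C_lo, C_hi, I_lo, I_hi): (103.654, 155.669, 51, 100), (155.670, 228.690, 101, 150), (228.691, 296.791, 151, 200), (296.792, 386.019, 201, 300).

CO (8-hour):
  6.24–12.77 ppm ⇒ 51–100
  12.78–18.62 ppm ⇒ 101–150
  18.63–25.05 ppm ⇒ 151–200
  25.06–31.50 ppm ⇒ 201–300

NO₂ 1311.3: bracket 1189.9–1486.7 → index 151–200; slope 49/296.8, offset 121.4.
AQI = 151 + 49/296.8·121.4 ≈ 171.04 ⇒ 171.
O₃: 0.0739 ∈ [0.0517, 0.0943] ↔ index [101, 150].
101 + (0.0739−0.0517)·(150−101)/(0.0943−0.0517) = 101 + 0.0222·49/0.0426 ≈ 126.54, so AQI = 127.
SO₂: 282.77 ∈ [240.25, 332.75] ↔ index [51, 100].
51 + (282.77−240.25)·(100−51)/(332.75−240.25) = 51 + 42.52·49/92.50 ≈ 73.52, so AQI = 74.
PM10: row 483.4–582.7 (AQI 201–300). (300−201)·(552.0−483.4)/(582.7−483.4) + 201 = 99·68.6/99.3 + 201 ≈ 269.39 → 269.
PM2.5: 210.637 ∈ [155.670, 228.690] ↔ index [101, 150].
101 + (210.637−155.670)·(150−101)/(228.690−155.670) = 101 + 54.967·49/73.020 ≈ 137.89, so AQI = 138.
CO: row 12.78–18.62 (AQI 101–150). (150−101)·(17.43−12.78)/(18.62−12.78) + 101 = 49·4.65/5.84 + 101 ≈ 140.02 → 140.
Sub-indices: NO₂→171, O₃→127, SO₂→74, PM10→269, PM2.5→138, CO→140. Ranked high→low: 269, 171, 140, 138, 127, 74. Second-highest sub-index = 171.

171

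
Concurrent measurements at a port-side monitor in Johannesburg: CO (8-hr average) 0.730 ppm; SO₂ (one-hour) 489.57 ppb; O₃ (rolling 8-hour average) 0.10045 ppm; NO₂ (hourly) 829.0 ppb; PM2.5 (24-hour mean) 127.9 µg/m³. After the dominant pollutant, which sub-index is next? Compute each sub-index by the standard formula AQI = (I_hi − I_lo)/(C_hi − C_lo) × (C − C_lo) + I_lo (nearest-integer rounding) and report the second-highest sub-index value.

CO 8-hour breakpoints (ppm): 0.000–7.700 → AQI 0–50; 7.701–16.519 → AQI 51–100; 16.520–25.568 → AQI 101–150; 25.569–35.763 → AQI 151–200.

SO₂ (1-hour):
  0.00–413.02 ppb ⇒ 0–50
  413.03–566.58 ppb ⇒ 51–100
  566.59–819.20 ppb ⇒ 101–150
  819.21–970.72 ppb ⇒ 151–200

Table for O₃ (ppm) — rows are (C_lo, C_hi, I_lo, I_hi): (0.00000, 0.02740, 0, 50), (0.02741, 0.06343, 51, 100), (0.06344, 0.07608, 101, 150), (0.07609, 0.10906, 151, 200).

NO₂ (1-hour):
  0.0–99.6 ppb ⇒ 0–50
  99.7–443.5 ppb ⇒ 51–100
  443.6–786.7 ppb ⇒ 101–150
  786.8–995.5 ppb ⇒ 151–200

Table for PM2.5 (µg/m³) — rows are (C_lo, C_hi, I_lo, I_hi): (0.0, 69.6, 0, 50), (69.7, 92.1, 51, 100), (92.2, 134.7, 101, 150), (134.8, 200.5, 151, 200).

CO: 0.730 lies in 0.000–7.700, so I_lo=0, I_hi=50, C_lo=0.000, C_hi=7.700.
(50−0)/(7.700−0.000) × (0.730−0.000) + 0 = 50/7.700 × 0.730 + 0 ≈ 4.74 → 5.
SO₂ 489.57: bracket 413.03–566.58 → index 51–100; slope 49/153.55, offset 76.54.
AQI = 51 + 49/153.55·76.54 ≈ 75.43 ⇒ 75.
O₃ 0.10045: bracket 0.07609–0.10906 → index 151–200; slope 49/0.03297, offset 0.02436.
AQI = 151 + 49/0.03297·0.02436 ≈ 187.20 ⇒ 187.
NO₂ 829.0: bracket 786.8–995.5 → index 151–200; slope 49/208.7, offset 42.2.
AQI = 151 + 49/208.7·42.2 ≈ 160.91 ⇒ 161.
PM2.5: 127.9 ∈ [92.2, 134.7] ↔ index [101, 150].
101 + (127.9−92.2)·(150−101)/(134.7−92.2) = 101 + 35.7·49/42.5 ≈ 142.16, so AQI = 142.
Sub-indices: CO→5, SO₂→75, O₃→187, NO₂→161, PM2.5→142. Ranked high→low: 187, 161, 142, 75, 5. Second-highest sub-index = 161.

161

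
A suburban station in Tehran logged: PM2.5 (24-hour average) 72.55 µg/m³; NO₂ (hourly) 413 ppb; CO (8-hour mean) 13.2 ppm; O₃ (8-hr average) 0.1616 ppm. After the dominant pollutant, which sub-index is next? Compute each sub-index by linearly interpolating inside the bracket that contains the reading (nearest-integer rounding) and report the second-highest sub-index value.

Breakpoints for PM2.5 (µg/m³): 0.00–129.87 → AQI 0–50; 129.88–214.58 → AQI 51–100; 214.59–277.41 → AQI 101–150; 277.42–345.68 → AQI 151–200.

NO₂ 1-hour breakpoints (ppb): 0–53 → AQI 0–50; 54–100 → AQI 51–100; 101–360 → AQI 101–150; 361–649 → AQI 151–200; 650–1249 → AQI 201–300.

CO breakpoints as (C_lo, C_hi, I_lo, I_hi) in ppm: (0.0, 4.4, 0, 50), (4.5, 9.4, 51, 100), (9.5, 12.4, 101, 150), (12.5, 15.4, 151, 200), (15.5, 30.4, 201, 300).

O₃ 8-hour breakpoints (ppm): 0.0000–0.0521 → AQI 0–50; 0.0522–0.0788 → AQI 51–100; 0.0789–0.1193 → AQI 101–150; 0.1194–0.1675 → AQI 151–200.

PM2.5: 72.55 ∈ [0.00, 129.87] ↔ index [0, 50].
0 + (72.55−0.00)·(50−0)/(129.87−0.00) = 0 + 72.55·50/129.87 ≈ 27.93, so AQI = 28.
NO₂: row 361–649 (AQI 151–200). (200−151)·(413−361)/(649−361) + 151 = 49·52/288 + 151 ≈ 159.85 → 160.
CO: row 12.5–15.4 (AQI 151–200). (200−151)·(13.2−12.5)/(15.4−12.5) + 151 = 49·0.7/2.9 + 151 ≈ 162.83 → 163.
O₃: row 0.1194–0.1675 (AQI 151–200). (200−151)·(0.1616−0.1194)/(0.1675−0.1194) + 151 = 49·0.0422/0.0481 + 151 ≈ 193.99 → 194.
Sub-indices: PM2.5→28, NO₂→160, CO→163, O₃→194. Ranked high→low: 194, 163, 160, 28. Second-highest sub-index = 163.

163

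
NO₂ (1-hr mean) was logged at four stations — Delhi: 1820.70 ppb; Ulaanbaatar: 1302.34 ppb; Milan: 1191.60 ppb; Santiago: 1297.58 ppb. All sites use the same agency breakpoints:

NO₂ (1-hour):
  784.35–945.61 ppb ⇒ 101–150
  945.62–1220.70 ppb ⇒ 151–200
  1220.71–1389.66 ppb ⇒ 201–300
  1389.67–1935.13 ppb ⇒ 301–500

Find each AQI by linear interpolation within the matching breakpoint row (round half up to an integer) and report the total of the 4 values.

Delhi: row 1389.67–1935.13 (AQI 301–500). (500−301)·(1820.70−1389.67)/(1935.13−1389.67) + 301 = 199·431.03/545.46 + 301 ≈ 458.25 → 458.
Ulaanbaatar: row 1220.71–1389.66 (AQI 201–300). (300−201)·(1302.34−1220.71)/(1389.66−1220.71) + 201 = 99·81.63/168.95 + 201 ≈ 248.83 → 249.
Milan 1191.60: bracket 945.62–1220.70 → index 151–200; slope 49/275.08, offset 245.98.
AQI = 151 + 49/275.08·245.98 ≈ 194.82 ⇒ 195.
Santiago: row 1220.71–1389.66 (AQI 201–300). (300−201)·(1297.58−1220.71)/(1389.66−1220.71) + 201 = 99·76.87/168.95 + 201 ≈ 246.04 → 246.
AQIs: Delhi=458, Ulaanbaatar=249, Milan=195, Santiago=246. Sum = 458 + 249 + 195 + 246 = 1148.

1148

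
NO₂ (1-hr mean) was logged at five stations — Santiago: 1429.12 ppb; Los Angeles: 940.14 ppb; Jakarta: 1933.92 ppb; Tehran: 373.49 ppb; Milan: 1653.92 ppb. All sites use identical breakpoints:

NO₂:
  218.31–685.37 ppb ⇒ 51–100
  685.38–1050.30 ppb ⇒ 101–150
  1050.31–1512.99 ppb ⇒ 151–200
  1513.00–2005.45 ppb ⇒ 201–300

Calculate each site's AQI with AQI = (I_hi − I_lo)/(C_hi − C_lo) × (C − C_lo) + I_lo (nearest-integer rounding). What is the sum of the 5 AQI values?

908

Santiago: row 1050.31–1512.99 (AQI 151–200). (200−151)·(1429.12−1050.31)/(1512.99−1050.31) + 151 = 49·378.81/462.68 + 151 ≈ 191.12 → 191.
Los Angeles: row 685.38–1050.30 (AQI 101–150). (150−101)·(940.14−685.38)/(1050.30−685.38) + 101 = 49·254.76/364.92 + 101 ≈ 135.21 → 135.
Jakarta: 1933.92 lies in 1513.00–2005.45, so I_lo=201, I_hi=300, C_lo=1513.00, C_hi=2005.45.
(300−201)/(2005.45−1513.00) × (1933.92−1513.00) + 201 = 99/492.45 × 420.92 + 201 ≈ 285.62 → 286.
Tehran: 373.49 lies in 218.31–685.37, so I_lo=51, I_hi=100, C_lo=218.31, C_hi=685.37.
(100−51)/(685.37−218.31) × (373.49−218.31) + 51 = 49/467.06 × 155.18 + 51 ≈ 67.28 → 67.
Milan 1653.92: bracket 1513.00–2005.45 → index 201–300; slope 99/492.45, offset 140.92.
AQI = 201 + 99/492.45·140.92 ≈ 229.33 ⇒ 229.
AQIs: Santiago=191, Los Angeles=135, Jakarta=286, Tehran=67, Milan=229. Sum = 191 + 135 + 286 + 67 + 229 = 908.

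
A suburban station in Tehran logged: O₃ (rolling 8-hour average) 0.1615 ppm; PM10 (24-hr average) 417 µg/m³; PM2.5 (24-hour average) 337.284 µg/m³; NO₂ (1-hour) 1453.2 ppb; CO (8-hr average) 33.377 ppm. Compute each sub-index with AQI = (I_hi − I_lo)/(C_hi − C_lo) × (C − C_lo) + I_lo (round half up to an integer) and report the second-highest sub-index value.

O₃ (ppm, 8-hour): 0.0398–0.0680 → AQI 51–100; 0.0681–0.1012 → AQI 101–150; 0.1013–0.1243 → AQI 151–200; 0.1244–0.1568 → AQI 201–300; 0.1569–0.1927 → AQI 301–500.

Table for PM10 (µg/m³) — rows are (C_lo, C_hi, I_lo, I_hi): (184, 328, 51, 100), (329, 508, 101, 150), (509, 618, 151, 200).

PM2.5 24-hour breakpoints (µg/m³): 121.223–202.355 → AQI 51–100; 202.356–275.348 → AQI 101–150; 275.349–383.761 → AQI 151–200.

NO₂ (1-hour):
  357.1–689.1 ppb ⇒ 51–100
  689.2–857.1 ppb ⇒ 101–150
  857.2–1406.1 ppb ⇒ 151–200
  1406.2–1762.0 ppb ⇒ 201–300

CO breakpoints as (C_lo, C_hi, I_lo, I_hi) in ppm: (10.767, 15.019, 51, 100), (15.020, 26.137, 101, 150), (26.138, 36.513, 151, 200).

214

O₃ 0.1615: bracket 0.1569–0.1927 → index 301–500; slope 199/0.0358, offset 0.0046.
AQI = 301 + 199/0.0358·0.0046 ≈ 326.57 ⇒ 327.
PM10: 417 lies in 329–508, so I_lo=101, I_hi=150, C_lo=329, C_hi=508.
(150−101)/(508−329) × (417−329) + 101 = 49/179 × 88 + 101 ≈ 125.09 → 125.
PM2.5: row 275.349–383.761 (AQI 151–200). (200−151)·(337.284−275.349)/(383.761−275.349) + 151 = 49·61.935/108.412 + 151 ≈ 178.99 → 179.
NO₂: 1453.2 lies in 1406.2–1762.0, so I_lo=201, I_hi=300, C_lo=1406.2, C_hi=1762.0.
(300−201)/(1762.0−1406.2) × (1453.2−1406.2) + 201 = 99/355.8 × 47.0 + 201 ≈ 214.08 → 214.
CO: 33.377 ∈ [26.138, 36.513] ↔ index [151, 200].
151 + (33.377−26.138)·(200−151)/(36.513−26.138) = 151 + 7.239·49/10.375 ≈ 185.19, so AQI = 185.
Sub-indices: O₃→327, PM10→125, PM2.5→179, NO₂→214, CO→185. Ranked high→low: 327, 214, 185, 179, 125. Second-highest sub-index = 214.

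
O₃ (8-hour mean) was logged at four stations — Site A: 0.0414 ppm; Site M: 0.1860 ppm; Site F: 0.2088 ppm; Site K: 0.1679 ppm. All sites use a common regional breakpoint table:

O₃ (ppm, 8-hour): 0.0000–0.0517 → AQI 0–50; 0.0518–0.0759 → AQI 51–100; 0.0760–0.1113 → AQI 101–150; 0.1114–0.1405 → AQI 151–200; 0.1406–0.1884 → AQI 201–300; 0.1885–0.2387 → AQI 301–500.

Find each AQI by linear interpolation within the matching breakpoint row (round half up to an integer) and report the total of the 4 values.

Site A: 0.0414 ∈ [0.0000, 0.0517] ↔ index [0, 50].
0 + (0.0414−0.0000)·(50−0)/(0.0517−0.0000) = 0 + 0.0414·50/0.0517 ≈ 40.04, so AQI = 40.
Site M: 0.1860 ∈ [0.1406, 0.1884] ↔ index [201, 300].
201 + (0.1860−0.1406)·(300−201)/(0.1884−0.1406) = 201 + 0.0454·99/0.0478 ≈ 295.03, so AQI = 295.
Site F 0.2088: bracket 0.1885–0.2387 → index 301–500; slope 199/0.0502, offset 0.0203.
AQI = 301 + 199/0.0502·0.0203 ≈ 381.47 ⇒ 381.
Site K: 0.1679 lies in 0.1406–0.1884, so I_lo=201, I_hi=300, C_lo=0.1406, C_hi=0.1884.
(300−201)/(0.1884−0.1406) × (0.1679−0.1406) + 201 = 99/0.0478 × 0.0273 + 201 ≈ 257.54 → 258.
AQIs: Site A=40, Site M=295, Site F=381, Site K=258. Sum = 40 + 295 + 381 + 258 = 974.

974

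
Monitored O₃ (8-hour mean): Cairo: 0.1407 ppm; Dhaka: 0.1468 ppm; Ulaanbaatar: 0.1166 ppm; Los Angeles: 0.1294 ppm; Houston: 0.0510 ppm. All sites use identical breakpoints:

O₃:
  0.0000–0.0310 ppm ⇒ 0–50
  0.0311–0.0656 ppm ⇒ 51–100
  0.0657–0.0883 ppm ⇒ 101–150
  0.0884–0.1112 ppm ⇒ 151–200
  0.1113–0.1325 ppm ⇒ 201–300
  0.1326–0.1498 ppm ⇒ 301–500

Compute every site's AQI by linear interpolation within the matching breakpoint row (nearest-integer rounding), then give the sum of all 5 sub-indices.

1451

Cairo: 0.1407 ∈ [0.1326, 0.1498] ↔ index [301, 500].
301 + (0.1407−0.1326)·(500−301)/(0.1498−0.1326) = 301 + 0.0081·199/0.0172 ≈ 394.72, so AQI = 395.
Dhaka: 0.1468 ∈ [0.1326, 0.1498] ↔ index [301, 500].
301 + (0.1468−0.1326)·(500−301)/(0.1498−0.1326) = 301 + 0.0142·199/0.0172 ≈ 465.29, so AQI = 465.
Ulaanbaatar: 0.1166 lies in 0.1113–0.1325, so I_lo=201, I_hi=300, C_lo=0.1113, C_hi=0.1325.
(300−201)/(0.1325−0.1113) × (0.1166−0.1113) + 201 = 99/0.0212 × 0.0053 + 201 ≈ 225.75 → 226.
Los Angeles: row 0.1113–0.1325 (AQI 201–300). (300−201)·(0.1294−0.1113)/(0.1325−0.1113) + 201 = 99·0.0181/0.0212 + 201 ≈ 285.52 → 286.
Houston 0.0510: bracket 0.0311–0.0656 → index 51–100; slope 49/0.0345, offset 0.0199.
AQI = 51 + 49/0.0345·0.0199 ≈ 79.26 ⇒ 79.
AQIs: Cairo=395, Dhaka=465, Ulaanbaatar=226, Los Angeles=286, Houston=79. Sum = 395 + 465 + 226 + 286 + 79 = 1451.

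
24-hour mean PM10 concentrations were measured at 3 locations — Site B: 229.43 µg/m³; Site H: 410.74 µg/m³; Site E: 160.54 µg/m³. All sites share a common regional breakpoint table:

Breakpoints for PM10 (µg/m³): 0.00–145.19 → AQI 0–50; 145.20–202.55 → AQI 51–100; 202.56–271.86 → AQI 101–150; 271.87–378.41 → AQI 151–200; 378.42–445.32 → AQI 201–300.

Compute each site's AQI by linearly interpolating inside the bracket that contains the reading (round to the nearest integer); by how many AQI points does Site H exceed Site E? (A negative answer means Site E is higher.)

185

Site B: 229.43 ∈ [202.56, 271.86] ↔ index [101, 150].
101 + (229.43−202.56)·(150−101)/(271.86−202.56) = 101 + 26.87·49/69.30 ≈ 120.00, so AQI = 120.
Site H 410.74: bracket 378.42–445.32 → index 201–300; slope 99/66.90, offset 32.32.
AQI = 201 + 99/66.90·32.32 ≈ 248.83 ⇒ 249.
Site E: 160.54 lies in 145.20–202.55, so I_lo=51, I_hi=100, C_lo=145.20, C_hi=202.55.
(100−51)/(202.55−145.20) × (160.54−145.20) + 51 = 49/57.35 × 15.34 + 51 ≈ 64.11 → 64.
AQIs: Site B=120, Site H=249, Site E=64. Site H (249) − Site E (64) = 185.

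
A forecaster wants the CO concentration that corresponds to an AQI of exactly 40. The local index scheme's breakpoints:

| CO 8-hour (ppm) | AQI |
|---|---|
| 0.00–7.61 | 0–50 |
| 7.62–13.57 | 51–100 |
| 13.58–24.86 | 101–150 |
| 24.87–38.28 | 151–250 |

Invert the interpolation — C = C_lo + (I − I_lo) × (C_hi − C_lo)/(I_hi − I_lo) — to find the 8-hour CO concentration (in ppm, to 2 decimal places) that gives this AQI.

6.09

AQI 40 lies in the 0–50 band, which corresponds to 0.00–7.61 ppm.
C = 0.00 + (40−0)×(7.61−0.00)/(50−0) = 0.00 + 40×7.61/50 ≈ 6.0880 ppm → 6.09 ppm to 2 dp.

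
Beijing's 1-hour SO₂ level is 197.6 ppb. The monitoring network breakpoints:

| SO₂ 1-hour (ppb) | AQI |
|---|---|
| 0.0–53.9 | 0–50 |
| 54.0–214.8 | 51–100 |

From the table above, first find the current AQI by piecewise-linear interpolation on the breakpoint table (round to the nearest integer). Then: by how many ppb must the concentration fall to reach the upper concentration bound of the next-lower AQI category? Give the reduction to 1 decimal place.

143.7

SO₂: 197.6 lies in 54.0–214.8, so I_lo=51, I_hi=100, C_lo=54.0, C_hi=214.8.
(100−51)/(214.8−54.0) × (197.6−54.0) + 51 = 49/160.8 × 143.6 + 51 ≈ 94.76 → 95.
Current AQI 95 is in the Moderate range (51–100). The next-lower category tops out at AQI 50, whose upper concentration bound is 53.9 ppb.
Reduction needed = 197.6 − 53.9 = 143.7 ppb.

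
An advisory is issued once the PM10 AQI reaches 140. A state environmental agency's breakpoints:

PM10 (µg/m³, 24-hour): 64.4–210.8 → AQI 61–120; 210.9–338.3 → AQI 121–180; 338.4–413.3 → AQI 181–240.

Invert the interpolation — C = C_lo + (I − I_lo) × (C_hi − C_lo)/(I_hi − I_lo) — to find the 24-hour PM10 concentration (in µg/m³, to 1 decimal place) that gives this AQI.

AQI 140 lies in the 121–180 band, which corresponds to 210.9–338.3 µg/m³.
C = 210.9 + (140−121)×(338.3−210.9)/(180−121) = 210.9 + 19×127.4/59 ≈ 251.927 µg/m³ → 251.9 µg/m³ to 1 dp.

251.9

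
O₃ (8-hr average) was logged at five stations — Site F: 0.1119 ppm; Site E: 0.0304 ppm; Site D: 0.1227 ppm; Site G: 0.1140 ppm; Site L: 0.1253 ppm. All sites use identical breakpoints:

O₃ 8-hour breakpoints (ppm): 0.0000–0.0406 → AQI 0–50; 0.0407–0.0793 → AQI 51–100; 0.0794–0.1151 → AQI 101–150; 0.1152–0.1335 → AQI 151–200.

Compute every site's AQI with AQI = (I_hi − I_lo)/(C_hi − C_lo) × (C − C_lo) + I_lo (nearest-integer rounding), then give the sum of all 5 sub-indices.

680

Site F: 0.1119 ∈ [0.0794, 0.1151] ↔ index [101, 150].
101 + (0.1119−0.0794)·(150−101)/(0.1151−0.0794) = 101 + 0.0325·49/0.0357 ≈ 145.61, so AQI = 146.
Site E: 0.0304 ∈ [0.0000, 0.0406] ↔ index [0, 50].
0 + (0.0304−0.0000)·(50−0)/(0.0406−0.0000) = 0 + 0.0304·50/0.0406 ≈ 37.44, so AQI = 37.
Site D 0.1227: bracket 0.1152–0.1335 → index 151–200; slope 49/0.0183, offset 0.0075.
AQI = 151 + 49/0.0183·0.0075 ≈ 171.08 ⇒ 171.
Site G: 0.1140 ∈ [0.0794, 0.1151] ↔ index [101, 150].
101 + (0.1140−0.0794)·(150−101)/(0.1151−0.0794) = 101 + 0.0346·49/0.0357 ≈ 148.49, so AQI = 148.
Site L: row 0.1152–0.1335 (AQI 151–200). (200−151)·(0.1253−0.1152)/(0.1335−0.1152) + 151 = 49·0.0101/0.0183 + 151 ≈ 178.04 → 178.
AQIs: Site F=146, Site E=37, Site D=171, Site G=148, Site L=178. Sum = 146 + 37 + 171 + 148 + 178 = 680.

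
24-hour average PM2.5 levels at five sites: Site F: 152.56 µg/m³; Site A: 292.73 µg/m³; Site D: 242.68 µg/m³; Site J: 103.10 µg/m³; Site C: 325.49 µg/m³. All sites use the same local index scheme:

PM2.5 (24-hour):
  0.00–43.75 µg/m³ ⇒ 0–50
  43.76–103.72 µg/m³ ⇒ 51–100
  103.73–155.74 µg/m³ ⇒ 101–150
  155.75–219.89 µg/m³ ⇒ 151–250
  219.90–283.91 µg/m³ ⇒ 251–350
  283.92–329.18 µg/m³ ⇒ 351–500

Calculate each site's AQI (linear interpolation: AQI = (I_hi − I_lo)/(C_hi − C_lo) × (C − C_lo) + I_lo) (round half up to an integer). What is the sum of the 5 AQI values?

Site F: 152.56 lies in 103.73–155.74, so I_lo=101, I_hi=150, C_lo=103.73, C_hi=155.74.
(150−101)/(155.74−103.73) × (152.56−103.73) + 101 = 49/52.01 × 48.83 + 101 ≈ 147.00 → 147.
Site A: row 283.92–329.18 (AQI 351–500). (500−351)·(292.73−283.92)/(329.18−283.92) + 351 = 149·8.81/45.26 + 351 ≈ 380.00 → 380.
Site D: row 219.90–283.91 (AQI 251–350). (350−251)·(242.68−219.90)/(283.91−219.90) + 251 = 99·22.78/64.01 + 251 ≈ 286.23 → 286.
Site J: row 43.76–103.72 (AQI 51–100). (100−51)·(103.10−43.76)/(103.72−43.76) + 51 = 49·59.34/59.96 + 51 ≈ 99.49 → 99.
Site C 325.49: bracket 283.92–329.18 → index 351–500; slope 149/45.26, offset 41.57.
AQI = 351 + 149/45.26·41.57 ≈ 487.85 ⇒ 488.
AQIs: Site F=147, Site A=380, Site D=286, Site J=99, Site C=488. Sum = 147 + 380 + 286 + 99 + 488 = 1400.

1400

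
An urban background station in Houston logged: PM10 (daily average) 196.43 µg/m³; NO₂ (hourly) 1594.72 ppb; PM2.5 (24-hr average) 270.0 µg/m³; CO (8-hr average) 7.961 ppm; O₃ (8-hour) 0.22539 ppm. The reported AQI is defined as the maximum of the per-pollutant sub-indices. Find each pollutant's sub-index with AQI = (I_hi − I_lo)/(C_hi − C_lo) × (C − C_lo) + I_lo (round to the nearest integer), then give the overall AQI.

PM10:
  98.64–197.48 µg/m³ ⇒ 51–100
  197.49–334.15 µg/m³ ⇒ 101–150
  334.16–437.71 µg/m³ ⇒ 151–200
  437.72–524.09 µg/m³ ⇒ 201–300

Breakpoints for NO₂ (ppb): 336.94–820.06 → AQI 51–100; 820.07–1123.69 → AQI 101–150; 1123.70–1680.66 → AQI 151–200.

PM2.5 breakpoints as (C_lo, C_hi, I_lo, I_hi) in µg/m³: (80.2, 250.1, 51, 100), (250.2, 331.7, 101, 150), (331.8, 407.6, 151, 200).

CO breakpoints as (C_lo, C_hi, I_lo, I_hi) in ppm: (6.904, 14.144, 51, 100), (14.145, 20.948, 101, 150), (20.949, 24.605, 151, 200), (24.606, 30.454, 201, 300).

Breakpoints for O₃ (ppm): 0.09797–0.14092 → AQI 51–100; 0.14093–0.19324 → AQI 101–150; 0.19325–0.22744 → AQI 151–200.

PM10 196.43: bracket 98.64–197.48 → index 51–100; slope 49/98.84, offset 97.79.
AQI = 51 + 49/98.84·97.79 ≈ 99.48 ⇒ 99.
NO₂: 1594.72 ∈ [1123.70, 1680.66] ↔ index [151, 200].
151 + (1594.72−1123.70)·(200−151)/(1680.66−1123.70) = 151 + 471.02·49/556.96 ≈ 192.44, so AQI = 192.
PM2.5: 270.0 ∈ [250.2, 331.7] ↔ index [101, 150].
101 + (270.0−250.2)·(150−101)/(331.7−250.2) = 101 + 19.8·49/81.5 ≈ 112.90, so AQI = 113.
CO 7.961: bracket 6.904–14.144 → index 51–100; slope 49/7.240, offset 1.057.
AQI = 51 + 49/7.240·1.057 ≈ 58.15 ⇒ 58.
O₃: 0.22539 ∈ [0.19325, 0.22744] ↔ index [151, 200].
151 + (0.22539−0.19325)·(200−151)/(0.22744−0.19325) = 151 + 0.03214·49/0.03419 ≈ 197.06, so AQI = 197.
Sub-indices: PM10→99, NO₂→192, PM2.5→113, CO→58, O₃→197. Overall AQI = max = 197; dominant pollutant is O₃.
AQI 197: Unhealthy.

197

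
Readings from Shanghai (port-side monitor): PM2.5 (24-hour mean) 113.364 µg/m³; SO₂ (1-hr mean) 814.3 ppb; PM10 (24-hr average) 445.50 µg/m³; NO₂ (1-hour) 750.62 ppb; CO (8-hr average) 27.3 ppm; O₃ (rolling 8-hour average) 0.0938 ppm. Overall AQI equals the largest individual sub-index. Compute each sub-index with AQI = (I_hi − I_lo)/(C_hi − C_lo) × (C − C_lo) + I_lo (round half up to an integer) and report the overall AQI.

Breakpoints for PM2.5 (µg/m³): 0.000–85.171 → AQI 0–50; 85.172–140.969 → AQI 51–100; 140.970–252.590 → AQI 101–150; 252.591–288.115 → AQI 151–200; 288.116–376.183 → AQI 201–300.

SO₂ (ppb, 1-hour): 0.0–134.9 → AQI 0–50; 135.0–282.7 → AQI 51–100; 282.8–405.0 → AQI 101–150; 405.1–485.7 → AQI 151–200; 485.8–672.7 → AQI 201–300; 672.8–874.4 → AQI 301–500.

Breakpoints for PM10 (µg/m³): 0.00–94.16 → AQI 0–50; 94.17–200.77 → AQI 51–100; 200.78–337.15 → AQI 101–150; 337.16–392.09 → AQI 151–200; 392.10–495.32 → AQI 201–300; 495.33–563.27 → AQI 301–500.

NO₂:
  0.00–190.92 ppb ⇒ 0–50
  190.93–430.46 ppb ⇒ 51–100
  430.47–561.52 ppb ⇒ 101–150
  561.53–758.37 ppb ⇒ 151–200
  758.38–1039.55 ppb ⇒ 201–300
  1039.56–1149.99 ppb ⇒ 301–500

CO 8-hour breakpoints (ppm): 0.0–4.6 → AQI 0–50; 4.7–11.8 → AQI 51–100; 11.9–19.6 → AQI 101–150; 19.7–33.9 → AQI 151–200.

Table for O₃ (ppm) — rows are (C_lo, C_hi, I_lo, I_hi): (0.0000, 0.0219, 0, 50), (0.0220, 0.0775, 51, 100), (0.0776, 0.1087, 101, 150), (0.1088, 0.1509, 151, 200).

PM2.5: 113.364 ∈ [85.172, 140.969] ↔ index [51, 100].
51 + (113.364−85.172)·(100−51)/(140.969−85.172) = 51 + 28.192·49/55.797 ≈ 75.76, so AQI = 76.
SO₂: 814.3 lies in 672.8–874.4, so I_lo=301, I_hi=500, C_lo=672.8, C_hi=874.4.
(500−301)/(874.4−672.8) × (814.3−672.8) + 301 = 199/201.6 × 141.5 + 301 ≈ 440.68 → 441.
PM10 445.50: bracket 392.10–495.32 → index 201–300; slope 99/103.22, offset 53.40.
AQI = 201 + 99/103.22·53.40 ≈ 252.22 ⇒ 252.
NO₂: 750.62 lies in 561.53–758.37, so I_lo=151, I_hi=200, C_lo=561.53, C_hi=758.37.
(200−151)/(758.37−561.53) × (750.62−561.53) + 151 = 49/196.84 × 189.09 + 151 ≈ 198.07 → 198.
CO 27.3: bracket 19.7–33.9 → index 151–200; slope 49/14.2, offset 7.6.
AQI = 151 + 49/14.2·7.6 ≈ 177.23 ⇒ 177.
O₃: 0.0938 lies in 0.0776–0.1087, so I_lo=101, I_hi=150, C_lo=0.0776, C_hi=0.1087.
(150−101)/(0.1087−0.0776) × (0.0938−0.0776) + 101 = 49/0.0311 × 0.0162 + 101 ≈ 126.52 → 127.
Sub-indices: PM2.5→76, SO₂→441, PM10→252, NO₂→198, CO→177, O₃→127. Overall AQI = max = 441; dominant pollutant is SO₂.

441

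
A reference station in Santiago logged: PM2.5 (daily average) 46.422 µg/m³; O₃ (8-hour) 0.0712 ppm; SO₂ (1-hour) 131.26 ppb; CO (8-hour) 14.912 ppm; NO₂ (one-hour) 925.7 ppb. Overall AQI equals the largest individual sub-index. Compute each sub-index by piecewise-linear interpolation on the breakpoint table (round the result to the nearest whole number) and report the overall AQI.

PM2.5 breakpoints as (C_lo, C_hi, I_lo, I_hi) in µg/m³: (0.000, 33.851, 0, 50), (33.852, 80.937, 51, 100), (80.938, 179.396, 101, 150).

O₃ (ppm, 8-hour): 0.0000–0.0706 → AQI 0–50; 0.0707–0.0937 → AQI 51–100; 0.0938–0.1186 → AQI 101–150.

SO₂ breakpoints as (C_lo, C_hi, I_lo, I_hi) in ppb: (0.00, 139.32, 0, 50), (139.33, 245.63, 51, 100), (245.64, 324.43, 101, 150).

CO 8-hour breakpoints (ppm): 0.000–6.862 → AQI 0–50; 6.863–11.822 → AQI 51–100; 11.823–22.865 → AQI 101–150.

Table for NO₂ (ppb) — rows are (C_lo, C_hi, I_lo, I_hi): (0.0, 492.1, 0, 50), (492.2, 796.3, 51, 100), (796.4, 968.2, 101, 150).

138

PM2.5: 46.422 lies in 33.852–80.937, so I_lo=51, I_hi=100, C_lo=33.852, C_hi=80.937.
(100−51)/(80.937−33.852) × (46.422−33.852) + 51 = 49/47.085 × 12.570 + 51 ≈ 64.08 → 64.
O₃: 0.0712 ∈ [0.0707, 0.0937] ↔ index [51, 100].
51 + (0.0712−0.0707)·(100−51)/(0.0937−0.0707) = 51 + 0.0005·49/0.0230 ≈ 52.07, so AQI = 52.
SO₂: row 0.00–139.32 (AQI 0–50). (50−0)·(131.26−0.00)/(139.32−0.00) + 0 = 50·131.26/139.32 + 0 ≈ 47.11 → 47.
CO 14.912: bracket 11.823–22.865 → index 101–150; slope 49/11.042, offset 3.089.
AQI = 101 + 49/11.042·3.089 ≈ 114.71 ⇒ 115.
NO₂: 925.7 ∈ [796.4, 968.2] ↔ index [101, 150].
101 + (925.7−796.4)·(150−101)/(968.2−796.4) = 101 + 129.3·49/171.8 ≈ 137.88, so AQI = 138.
Sub-indices: PM2.5→64, O₃→52, SO₂→47, CO→115, NO₂→138. Overall AQI = max = 138; dominant pollutant is NO₂.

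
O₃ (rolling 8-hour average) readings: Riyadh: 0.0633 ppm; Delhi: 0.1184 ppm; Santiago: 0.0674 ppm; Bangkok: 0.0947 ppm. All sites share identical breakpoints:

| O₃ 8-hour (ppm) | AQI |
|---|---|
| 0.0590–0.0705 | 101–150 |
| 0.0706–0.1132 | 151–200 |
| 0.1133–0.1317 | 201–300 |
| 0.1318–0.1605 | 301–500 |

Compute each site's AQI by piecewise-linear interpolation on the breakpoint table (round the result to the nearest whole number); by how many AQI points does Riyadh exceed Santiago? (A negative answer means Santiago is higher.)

-18

Riyadh: 0.0633 ∈ [0.0590, 0.0705] ↔ index [101, 150].
101 + (0.0633−0.0590)·(150−101)/(0.0705−0.0590) = 101 + 0.0043·49/0.0115 ≈ 119.32, so AQI = 119.
Delhi 0.1184: bracket 0.1133–0.1317 → index 201–300; slope 99/0.0184, offset 0.0051.
AQI = 201 + 99/0.0184·0.0051 ≈ 228.44 ⇒ 228.
Santiago: 0.0674 ∈ [0.0590, 0.0705] ↔ index [101, 150].
101 + (0.0674−0.0590)·(150−101)/(0.0705−0.0590) = 101 + 0.0084·49/0.0115 ≈ 136.79, so AQI = 137.
Bangkok: 0.0947 ∈ [0.0706, 0.1132] ↔ index [151, 200].
151 + (0.0947−0.0706)·(200−151)/(0.1132−0.0706) = 151 + 0.0241·49/0.0426 ≈ 178.72, so AQI = 179.
AQIs: Riyadh=119, Delhi=228, Santiago=137, Bangkok=179. Riyadh (119) − Santiago (137) = -18.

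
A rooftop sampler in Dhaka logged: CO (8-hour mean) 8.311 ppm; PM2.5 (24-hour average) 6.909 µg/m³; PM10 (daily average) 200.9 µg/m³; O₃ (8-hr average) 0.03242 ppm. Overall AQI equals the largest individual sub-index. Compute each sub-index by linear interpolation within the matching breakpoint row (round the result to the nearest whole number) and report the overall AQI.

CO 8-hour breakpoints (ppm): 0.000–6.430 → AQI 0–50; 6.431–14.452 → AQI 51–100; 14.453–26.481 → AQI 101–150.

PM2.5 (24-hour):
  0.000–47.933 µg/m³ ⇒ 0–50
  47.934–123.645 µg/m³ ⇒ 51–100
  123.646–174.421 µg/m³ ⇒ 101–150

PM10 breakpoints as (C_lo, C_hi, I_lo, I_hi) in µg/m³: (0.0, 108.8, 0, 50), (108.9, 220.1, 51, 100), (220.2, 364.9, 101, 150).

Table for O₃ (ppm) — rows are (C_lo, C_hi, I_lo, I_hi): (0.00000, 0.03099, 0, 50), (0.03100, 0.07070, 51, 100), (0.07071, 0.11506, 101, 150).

CO: row 6.431–14.452 (AQI 51–100). (100−51)·(8.311−6.431)/(14.452−6.431) + 51 = 49·1.880/8.021 + 51 ≈ 62.48 → 62.
PM2.5: 6.909 lies in 0.000–47.933, so I_lo=0, I_hi=50, C_lo=0.000, C_hi=47.933.
(50−0)/(47.933−0.000) × (6.909−0.000) + 0 = 50/47.933 × 6.909 + 0 ≈ 7.21 → 7.
PM10: 200.9 ∈ [108.9, 220.1] ↔ index [51, 100].
51 + (200.9−108.9)·(100−51)/(220.1−108.9) = 51 + 92.0·49/111.2 ≈ 91.54, so AQI = 92.
O₃: 0.03242 ∈ [0.03100, 0.07070] ↔ index [51, 100].
51 + (0.03242−0.03100)·(100−51)/(0.07070−0.03100) = 51 + 0.00142·49/0.03970 ≈ 52.75, so AQI = 53.
Sub-indices: CO→62, PM2.5→7, PM10→92, O₃→53. Overall AQI = max = 92; dominant pollutant is PM10.

92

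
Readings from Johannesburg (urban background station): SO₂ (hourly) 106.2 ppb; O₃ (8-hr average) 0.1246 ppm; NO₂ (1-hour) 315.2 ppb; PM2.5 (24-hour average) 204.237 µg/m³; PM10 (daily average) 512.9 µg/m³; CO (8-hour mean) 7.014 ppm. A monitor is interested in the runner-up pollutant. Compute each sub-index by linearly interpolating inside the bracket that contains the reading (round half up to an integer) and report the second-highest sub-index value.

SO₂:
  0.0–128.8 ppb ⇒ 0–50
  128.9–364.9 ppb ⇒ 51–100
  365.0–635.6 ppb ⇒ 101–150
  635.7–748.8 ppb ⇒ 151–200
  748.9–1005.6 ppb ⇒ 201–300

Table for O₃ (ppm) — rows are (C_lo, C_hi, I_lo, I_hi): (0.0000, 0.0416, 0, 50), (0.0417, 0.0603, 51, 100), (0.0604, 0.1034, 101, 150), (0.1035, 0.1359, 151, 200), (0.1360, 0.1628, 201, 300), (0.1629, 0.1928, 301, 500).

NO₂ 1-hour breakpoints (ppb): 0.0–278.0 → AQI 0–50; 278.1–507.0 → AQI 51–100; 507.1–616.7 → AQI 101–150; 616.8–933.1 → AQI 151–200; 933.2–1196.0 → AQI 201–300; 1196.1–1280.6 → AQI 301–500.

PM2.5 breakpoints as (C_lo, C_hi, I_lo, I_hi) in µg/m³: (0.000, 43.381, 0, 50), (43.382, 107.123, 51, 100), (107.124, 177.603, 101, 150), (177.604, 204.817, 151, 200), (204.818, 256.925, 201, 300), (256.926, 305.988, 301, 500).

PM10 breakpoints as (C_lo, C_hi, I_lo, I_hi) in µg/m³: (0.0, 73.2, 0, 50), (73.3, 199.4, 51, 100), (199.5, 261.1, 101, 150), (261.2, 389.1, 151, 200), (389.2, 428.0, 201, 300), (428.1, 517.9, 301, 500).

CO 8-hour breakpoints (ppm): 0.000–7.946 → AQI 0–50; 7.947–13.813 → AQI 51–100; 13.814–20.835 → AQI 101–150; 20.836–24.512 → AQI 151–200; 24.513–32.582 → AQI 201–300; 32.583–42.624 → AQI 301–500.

SO₂: 106.2 ∈ [0.0, 128.8] ↔ index [0, 50].
0 + (106.2−0.0)·(50−0)/(128.8−0.0) = 0 + 106.2·50/128.8 ≈ 41.23, so AQI = 41.
O₃ 0.1246: bracket 0.1035–0.1359 → index 151–200; slope 49/0.0324, offset 0.0211.
AQI = 151 + 49/0.0324·0.0211 ≈ 182.91 ⇒ 183.
NO₂: 315.2 lies in 278.1–507.0, so I_lo=51, I_hi=100, C_lo=278.1, C_hi=507.0.
(100−51)/(507.0−278.1) × (315.2−278.1) + 51 = 49/228.9 × 37.1 + 51 ≈ 58.94 → 59.
PM2.5: row 177.604–204.817 (AQI 151–200). (200−151)·(204.237−177.604)/(204.817−177.604) + 151 = 49·26.633/27.213 + 151 ≈ 198.96 → 199.
PM10: row 428.1–517.9 (AQI 301–500). (500−301)·(512.9−428.1)/(517.9−428.1) + 301 = 199·84.8/89.8 + 301 ≈ 488.92 → 489.
CO 7.014: bracket 0.000–7.946 → index 0–50; slope 50/7.946, offset 7.014.
AQI = 0 + 50/7.946·7.014 ≈ 44.14 ⇒ 44.
Sub-indices: SO₂→41, O₃→183, NO₂→59, PM2.5→199, PM10→489, CO→44. Ranked high→low: 489, 199, 183, 59, 44, 41. Second-highest sub-index = 199.

199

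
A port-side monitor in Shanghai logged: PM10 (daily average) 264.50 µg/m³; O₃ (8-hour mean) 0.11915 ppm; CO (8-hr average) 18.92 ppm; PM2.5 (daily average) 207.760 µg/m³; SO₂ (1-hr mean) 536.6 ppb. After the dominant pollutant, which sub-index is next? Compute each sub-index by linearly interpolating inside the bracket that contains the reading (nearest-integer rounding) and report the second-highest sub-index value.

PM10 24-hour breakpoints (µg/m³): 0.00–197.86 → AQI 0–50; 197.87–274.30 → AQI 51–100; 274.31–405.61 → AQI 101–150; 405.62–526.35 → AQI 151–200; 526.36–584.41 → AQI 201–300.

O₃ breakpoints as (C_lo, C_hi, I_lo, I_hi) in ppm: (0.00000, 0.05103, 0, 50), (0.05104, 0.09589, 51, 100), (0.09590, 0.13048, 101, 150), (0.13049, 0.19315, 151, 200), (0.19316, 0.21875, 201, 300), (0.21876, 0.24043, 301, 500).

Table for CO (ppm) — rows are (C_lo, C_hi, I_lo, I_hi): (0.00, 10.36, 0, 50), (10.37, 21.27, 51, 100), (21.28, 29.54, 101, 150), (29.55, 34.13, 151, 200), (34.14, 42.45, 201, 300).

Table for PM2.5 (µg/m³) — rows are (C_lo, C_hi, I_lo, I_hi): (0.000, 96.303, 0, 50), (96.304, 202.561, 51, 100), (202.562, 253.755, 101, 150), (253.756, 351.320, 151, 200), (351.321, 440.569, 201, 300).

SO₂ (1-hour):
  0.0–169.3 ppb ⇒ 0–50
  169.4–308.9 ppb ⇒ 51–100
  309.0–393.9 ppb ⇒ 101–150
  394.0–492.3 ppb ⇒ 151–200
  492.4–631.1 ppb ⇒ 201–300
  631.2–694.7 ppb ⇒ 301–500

134

PM10: row 197.87–274.30 (AQI 51–100). (100−51)·(264.50−197.87)/(274.30−197.87) + 51 = 49·66.63/76.43 + 51 ≈ 93.72 → 94.
O₃ 0.11915: bracket 0.09590–0.13048 → index 101–150; slope 49/0.03458, offset 0.02325.
AQI = 101 + 49/0.03458·0.02325 ≈ 133.95 ⇒ 134.
CO: 18.92 lies in 10.37–21.27, so I_lo=51, I_hi=100, C_lo=10.37, C_hi=21.27.
(100−51)/(21.27−10.37) × (18.92−10.37) + 51 = 49/10.90 × 8.55 + 51 ≈ 89.44 → 89.
PM2.5: 207.760 lies in 202.562–253.755, so I_lo=101, I_hi=150, C_lo=202.562, C_hi=253.755.
(150−101)/(253.755−202.562) × (207.760−202.562) + 101 = 49/51.193 × 5.198 + 101 ≈ 105.98 → 106.
SO₂: 536.6 lies in 492.4–631.1, so I_lo=201, I_hi=300, C_lo=492.4, C_hi=631.1.
(300−201)/(631.1−492.4) × (536.6−492.4) + 201 = 99/138.7 × 44.2 + 201 ≈ 232.55 → 233.
Sub-indices: PM10→94, O₃→134, CO→89, PM2.5→106, SO₂→233. Ranked high→low: 233, 134, 106, 94, 89. Second-highest sub-index = 134.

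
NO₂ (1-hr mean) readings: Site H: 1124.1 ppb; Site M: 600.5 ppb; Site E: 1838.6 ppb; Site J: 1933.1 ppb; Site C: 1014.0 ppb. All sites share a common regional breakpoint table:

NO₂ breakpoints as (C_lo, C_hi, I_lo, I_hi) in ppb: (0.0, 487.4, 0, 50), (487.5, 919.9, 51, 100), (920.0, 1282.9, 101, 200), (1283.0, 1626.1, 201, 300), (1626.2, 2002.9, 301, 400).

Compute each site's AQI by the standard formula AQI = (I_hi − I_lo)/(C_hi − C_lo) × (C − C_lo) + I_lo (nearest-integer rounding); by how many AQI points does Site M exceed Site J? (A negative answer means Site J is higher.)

Site H: 1124.1 ∈ [920.0, 1282.9] ↔ index [101, 200].
101 + (1124.1−920.0)·(200−101)/(1282.9−920.0) = 101 + 204.1·99/362.9 ≈ 156.68, so AQI = 157.
Site M: row 487.5–919.9 (AQI 51–100). (100−51)·(600.5−487.5)/(919.9−487.5) + 51 = 49·113.0/432.4 + 51 ≈ 63.81 → 64.
Site E 1838.6: bracket 1626.2–2002.9 → index 301–400; slope 99/376.7, offset 212.4.
AQI = 301 + 99/376.7·212.4 ≈ 356.82 ⇒ 357.
Site J: 1933.1 lies in 1626.2–2002.9, so I_lo=301, I_hi=400, C_lo=1626.2, C_hi=2002.9.
(400−301)/(2002.9−1626.2) × (1933.1−1626.2) + 301 = 99/376.7 × 306.9 + 301 ≈ 381.66 → 382.
Site C: 1014.0 ∈ [920.0, 1282.9] ↔ index [101, 200].
101 + (1014.0−920.0)·(200−101)/(1282.9−920.0) = 101 + 94.0·99/362.9 ≈ 126.64, so AQI = 127.
AQIs: Site H=157, Site M=64, Site E=357, Site J=382, Site C=127. Site M (64) − Site J (382) = -318.

-318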